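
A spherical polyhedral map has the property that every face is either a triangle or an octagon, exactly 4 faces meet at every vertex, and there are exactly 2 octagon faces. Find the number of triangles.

Let x be the number of triangles; then F = 2 + x.
Edge–face incidences: 2E = 8·2 + 3·x = 16 + 3x.
Every vertex has degree 4, so 4V = 2E.
Euler: V − E + F = 2 ⇒ (2E)/4 − E + (2 + x) = 2.
Multiply by 8: 2·(2E) − 4·(2E) + 8·(2 + x) = 16, i.e. 16 + 8x − 2·(16 + 3x) = 16.
Collecting terms: 2x − 16 = 16, so 2x = 32, so x = 16.
Then 2E = 16 + 3·16 = 64, so E = 32, V = 2E/4 = 16, F = 2 + 16 = 18.

16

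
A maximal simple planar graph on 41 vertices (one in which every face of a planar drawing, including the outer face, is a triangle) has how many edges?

In a plane triangulation 3F = 2E and V − E + F = 2, so E = 3V − 6 = 3·41 − 6 = 117.

117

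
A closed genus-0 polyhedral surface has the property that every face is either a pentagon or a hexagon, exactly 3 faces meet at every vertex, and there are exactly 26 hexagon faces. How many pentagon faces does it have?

12

Let x be the number of pentagons; then F = 26 + x.
Edge–face incidences: 2E = 6·26 + 5·x = 156 + 5x.
Every vertex has degree 3, so 3V = 2E.
Euler: V − E + F = 2 ⇒ (2E)/3 − E + (26 + x) = 2.
Multiply by 6: 2·(2E) − 3·(2E) + 6·(26 + x) = 12, i.e. 156 + 6x − (156 + 5x) = 12.
Collecting terms: x = 12.
Then 2E = 156 + 5·12 = 216, so E = 108, V = 2E/3 = 72, F = 26 + 12 = 38.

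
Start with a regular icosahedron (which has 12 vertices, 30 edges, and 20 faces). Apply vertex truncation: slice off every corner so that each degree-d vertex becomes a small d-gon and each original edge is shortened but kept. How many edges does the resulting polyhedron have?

Truncation replaces each original edge-end by a new vertex, so V′ = 2E = 60.
Each original edge survives, and each old vertex of degree d contributes d new edges; summing degrees gives Σd = 2E, so E′ = E + 2E = 3E = 90.
Each original face survives and each original vertex becomes one new face: F′ = F + V = 32.

90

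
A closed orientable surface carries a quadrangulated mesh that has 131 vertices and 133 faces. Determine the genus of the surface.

2

Every face is a square, so 2E = 4·133 = 532, giving E = 266.
χ = V − E + F = 131 − 266 + 133 = -2.
For a closed orientable surface χ = 2 − 2g, so g = (2 − (-2))/2 = 2.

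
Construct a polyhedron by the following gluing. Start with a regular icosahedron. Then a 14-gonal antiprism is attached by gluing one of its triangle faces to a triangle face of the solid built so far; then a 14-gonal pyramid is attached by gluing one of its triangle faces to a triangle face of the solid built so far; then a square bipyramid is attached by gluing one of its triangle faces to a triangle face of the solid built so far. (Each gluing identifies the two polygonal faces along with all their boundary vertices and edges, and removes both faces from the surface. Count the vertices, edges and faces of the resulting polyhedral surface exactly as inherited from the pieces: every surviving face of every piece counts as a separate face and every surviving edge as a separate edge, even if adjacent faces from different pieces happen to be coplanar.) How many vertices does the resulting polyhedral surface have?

52

A regular icosahedron: V=12, E=30, F=20.
Attach a 14-gonal antiprism (V=28, E=56, F=30) along a 3-gon: merge 3 vertices and 3 edges, delete both glued faces → V=37, E=83, F=48.
Attach a 14-gonal pyramid (V=15, E=28, F=15) along a 3-gon: merge 3 vertices and 3 edges, delete both glued faces → V=49, E=108, F=61.
Attach a square bipyramid (V=6, E=12, F=8) along a 3-gon: merge 3 vertices and 3 edges, delete both glued faces → V=52, E=117, F=67.
Check: V − E + F = 52 − 117 + 67 = 2.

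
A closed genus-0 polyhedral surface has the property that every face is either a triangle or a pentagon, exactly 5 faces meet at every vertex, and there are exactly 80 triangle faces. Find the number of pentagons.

12

Let x be the number of pentagons; then F = 80 + x.
Edge–face incidences: 2E = 3·80 + 5·x = 240 + 5x.
Every vertex has degree 5, so 5V = 2E.
Euler: V − E + F = 2 ⇒ (2E)/5 − E + (80 + x) = 2.
Multiply by 10: 2·(2E) − 5·(2E) + 10·(80 + x) = 20, i.e. 800 + 10x − 3·(240 + 5x) = 20.
Collecting terms: −5x + 80 = 20, so −5x = −60, so x = 12.
Then 2E = 240 + 5·12 = 300, so E = 150, V = 2E/5 = 60, F = 80 + 12 = 92.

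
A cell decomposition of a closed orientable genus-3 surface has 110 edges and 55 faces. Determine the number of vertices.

For a closed orientable surface of genus 3, χ = 2 − 2·3 = -4.
V = -4 + E − F = -4 + 110 − 55 = 51.

51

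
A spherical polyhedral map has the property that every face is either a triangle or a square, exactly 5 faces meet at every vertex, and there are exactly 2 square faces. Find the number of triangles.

24

Let x be the number of triangles; then F = 2 + x.
Edge–face incidences: 2E = 4·2 + 3·x = 8 + 3x.
Every vertex has degree 5, so 5V = 2E.
Euler: V − E + F = 2 ⇒ (2E)/5 − E + (2 + x) = 2.
Multiply by 10: 2·(2E) − 5·(2E) + 10·(2 + x) = 20, i.e. 20 + 10x − 3·(8 + 3x) = 20.
Collecting terms: x − 4 = 20, so x = 24.
Then 2E = 8 + 3·24 = 80, so E = 40, V = 2E/5 = 16, F = 2 + 24 = 26.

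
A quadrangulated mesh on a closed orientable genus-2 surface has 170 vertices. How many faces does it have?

172

χ = 2 − 2·2 = -2, and every face is a square so 4F = 2E.
V − E + F = -2 with E = 4F/2 gives 170 − (4/2 − 1)·F = -2, so F = 172 and E = 344.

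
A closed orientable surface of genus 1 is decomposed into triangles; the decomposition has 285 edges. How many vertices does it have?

χ = 2 − 2·1 = 0, and every face is a triangle so 3F = 2E.
F = 2E/3 = 190. Then V = 0 + E − F = 0 + 285 − 190 = 95.

95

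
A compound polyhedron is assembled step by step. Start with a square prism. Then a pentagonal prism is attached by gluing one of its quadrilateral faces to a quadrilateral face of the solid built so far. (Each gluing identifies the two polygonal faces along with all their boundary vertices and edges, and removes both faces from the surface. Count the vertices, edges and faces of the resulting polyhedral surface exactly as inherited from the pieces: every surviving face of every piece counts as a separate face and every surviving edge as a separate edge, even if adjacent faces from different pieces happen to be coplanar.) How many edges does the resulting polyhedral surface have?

23

A square prism: V=8, E=12, F=6.
Attach a pentagonal prism (V=10, E=15, F=7) along a 4-gon: merge 4 vertices and 4 edges, delete both glued faces → V=14, E=23, F=11.
Check: V − E + F = 14 − 23 + 11 = 2.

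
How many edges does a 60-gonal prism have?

A prism on an n-gon has two n-gon bases and n rectangular sides: V = 2·60 = 120, E = 3·60 = 180, F = 60 + 2 = 62.

180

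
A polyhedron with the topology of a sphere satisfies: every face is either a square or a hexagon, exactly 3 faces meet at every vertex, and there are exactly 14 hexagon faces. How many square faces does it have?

Let x be the number of squares; then F = 14 + x.
Edge–face incidences: 2E = 6·14 + 4·x = 84 + 4x.
Every vertex has degree 3, so 3V = 2E.
Euler: V − E + F = 2 ⇒ (2E)/3 − E + (14 + x) = 2.
Multiply by 6: 2·(2E) − 3·(2E) + 6·(14 + x) = 12, i.e. 84 + 6x − (84 + 4x) = 12.
Collecting terms: 2x = 12, so x = 6.
Then 2E = 84 + 4·6 = 108, so E = 54, V = 2E/3 = 36, F = 14 + 6 = 20.

6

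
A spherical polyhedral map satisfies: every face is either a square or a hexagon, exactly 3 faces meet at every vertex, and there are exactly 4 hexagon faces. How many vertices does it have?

Let x be the number of squares; then F = 4 + x.
Edge–face incidences: 2E = 6·4 + 4·x = 24 + 4x.
Every vertex has degree 3, so 3V = 2E.
Euler: V − E + F = 2 ⇒ (2E)/3 − E + (4 + x) = 2.
Multiply by 6: 2·(2E) − 3·(2E) + 6·(4 + x) = 12, i.e. 24 + 6x − (24 + 4x) = 12.
Collecting terms: 2x = 12, so x = 6.
Then 2E = 24 + 4·6 = 48, so E = 24, V = 2E/3 = 16, F = 4 + 6 = 10.

16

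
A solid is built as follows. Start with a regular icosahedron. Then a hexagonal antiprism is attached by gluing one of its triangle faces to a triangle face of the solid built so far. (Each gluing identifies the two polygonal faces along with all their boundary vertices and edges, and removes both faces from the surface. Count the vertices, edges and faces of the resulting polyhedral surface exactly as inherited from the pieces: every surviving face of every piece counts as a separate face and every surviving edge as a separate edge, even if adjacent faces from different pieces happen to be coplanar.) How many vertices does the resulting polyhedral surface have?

A regular icosahedron: V=12, E=30, F=20.
Attach a hexagonal antiprism (V=12, E=24, F=14) along a 3-gon: merge 3 vertices and 3 edges, delete both glued faces → V=21, E=51, F=32.
Check: V − E + F = 21 − 51 + 32 = 2.

21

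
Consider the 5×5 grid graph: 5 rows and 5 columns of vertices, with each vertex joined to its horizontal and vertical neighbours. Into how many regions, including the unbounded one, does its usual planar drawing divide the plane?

The grid has V = 5·5 = 25 vertices and E = 5·4 + 5·4 = 40 edges.
F = 2 − V + E = 2 − 25 + 40 = 17.

17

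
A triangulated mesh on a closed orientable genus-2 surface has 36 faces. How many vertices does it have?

16

χ = 2 − 2·2 = -2, and every face is a triangle so 3F = 2E.
E = 3·36/2 = 54. Then V = -2 + E − F = -2 + 54 − 36 = 16.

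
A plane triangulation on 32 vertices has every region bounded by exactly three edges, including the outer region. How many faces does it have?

60

In a plane triangulation 3F = 2E and V − E + F = 2, so F = 2V − 4 = 2·32 − 4 = 60.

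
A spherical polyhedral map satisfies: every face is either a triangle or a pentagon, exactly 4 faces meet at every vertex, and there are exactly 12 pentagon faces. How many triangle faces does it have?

20

Let x be the number of triangles; then F = 12 + x.
Edge–face incidences: 2E = 5·12 + 3·x = 60 + 3x.
Every vertex has degree 4, so 4V = 2E.
Euler: V − E + F = 2 ⇒ (2E)/4 − E + (12 + x) = 2.
Multiply by 8: 2·(2E) − 4·(2E) + 8·(12 + x) = 16, i.e. 96 + 8x − 2·(60 + 3x) = 16.
Collecting terms: 2x − 24 = 16, so 2x = 40, so x = 20.
Then 2E = 60 + 3·20 = 120, so E = 60, V = 2E/4 = 30, F = 12 + 20 = 32.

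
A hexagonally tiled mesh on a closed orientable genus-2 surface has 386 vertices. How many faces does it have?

χ = 2 − 2·2 = -2, and every face is a hexagon so 6F = 2E.
V − E + F = -2 with E = 6F/2 gives 386 − (6/2 − 1)·F = -2, so F = 194 and E = 582.

194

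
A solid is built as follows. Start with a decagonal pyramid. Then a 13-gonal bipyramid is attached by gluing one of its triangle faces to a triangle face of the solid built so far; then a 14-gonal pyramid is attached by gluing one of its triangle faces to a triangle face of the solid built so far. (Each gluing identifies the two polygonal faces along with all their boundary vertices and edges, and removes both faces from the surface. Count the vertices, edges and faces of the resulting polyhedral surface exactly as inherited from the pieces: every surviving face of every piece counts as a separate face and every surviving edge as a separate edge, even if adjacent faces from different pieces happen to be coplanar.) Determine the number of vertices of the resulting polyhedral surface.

35

A decagonal pyramid: V=11, E=20, F=11.
Attach a 13-gonal bipyramid (V=15, E=39, F=26) along a 3-gon: merge 3 vertices and 3 edges, delete both glued faces → V=23, E=56, F=35.
Attach a 14-gonal pyramid (V=15, E=28, F=15) along a 3-gon: merge 3 vertices and 3 edges, delete both glued faces → V=35, E=81, F=48.
Check: V − E + F = 35 − 81 + 48 = 2.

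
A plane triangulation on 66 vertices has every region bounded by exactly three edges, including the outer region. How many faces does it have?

In a plane triangulation 3F = 2E and V − E + F = 2, so F = 2V − 4 = 2·66 − 4 = 128.

128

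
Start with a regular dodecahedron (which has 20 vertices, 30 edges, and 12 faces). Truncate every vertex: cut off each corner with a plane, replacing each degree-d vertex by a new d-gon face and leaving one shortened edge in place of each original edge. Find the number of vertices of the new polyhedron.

60

Truncation replaces each original edge-end by a new vertex, so V′ = 2E = 60.
Each original edge survives, and each old vertex of degree d contributes d new edges; summing degrees gives Σd = 2E, so E′ = E + 2E = 3E = 90.
Each original face survives and each original vertex becomes one new face: F′ = F + V = 32.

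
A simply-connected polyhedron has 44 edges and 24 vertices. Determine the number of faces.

22

Here V − E + F = 2.
F = 2 − V + E = 2 − 24 + 44 = 22.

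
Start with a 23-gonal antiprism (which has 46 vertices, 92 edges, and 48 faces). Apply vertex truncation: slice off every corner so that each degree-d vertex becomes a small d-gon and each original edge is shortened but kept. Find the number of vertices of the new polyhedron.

Truncation replaces each original edge-end by a new vertex, so V′ = 2E = 184.
Each original edge survives, and each old vertex of degree d contributes d new edges; summing degrees gives Σd = 2E, so E′ = E + 2E = 3E = 276.
Each original face survives and each original vertex becomes one new face: F′ = F + V = 94.

184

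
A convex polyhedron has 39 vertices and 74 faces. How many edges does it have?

Here V − E + F = 2.
E = V + F − (2) = 39 + 74 − (2) = 111.

111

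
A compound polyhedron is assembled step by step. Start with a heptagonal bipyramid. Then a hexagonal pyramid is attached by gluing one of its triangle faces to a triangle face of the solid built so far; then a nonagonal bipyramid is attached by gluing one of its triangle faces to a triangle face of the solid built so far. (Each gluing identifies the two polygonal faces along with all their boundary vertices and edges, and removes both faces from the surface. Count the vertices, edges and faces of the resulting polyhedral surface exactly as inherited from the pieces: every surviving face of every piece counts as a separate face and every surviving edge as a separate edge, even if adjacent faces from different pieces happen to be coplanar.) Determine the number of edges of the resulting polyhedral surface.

A heptagonal bipyramid: V=9, E=21, F=14.
Attach a hexagonal pyramid (V=7, E=12, F=7) along a 3-gon: merge 3 vertices and 3 edges, delete both glued faces → V=13, E=30, F=19.
Attach a nonagonal bipyramid (V=11, E=27, F=18) along a 3-gon: merge 3 vertices and 3 edges, delete both glued faces → V=21, E=54, F=35.
Check: V − E + F = 21 − 54 + 35 = 2.

54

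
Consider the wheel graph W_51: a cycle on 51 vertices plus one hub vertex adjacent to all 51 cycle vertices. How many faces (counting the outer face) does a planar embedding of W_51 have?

52

W_51 has V = 51 + 1 = 52 vertices and E = 2·51 = 102 edges.
By Euler's formula F = 2 − V + E = 2 − 52 + 102 = 52.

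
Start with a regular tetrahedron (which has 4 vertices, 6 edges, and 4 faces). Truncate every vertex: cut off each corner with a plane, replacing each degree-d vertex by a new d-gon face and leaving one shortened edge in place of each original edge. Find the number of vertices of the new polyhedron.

12

Truncation replaces each original edge-end by a new vertex, so V′ = 2E = 12.
Each original edge survives, and each old vertex of degree d contributes d new edges; summing degrees gives Σd = 2E, so E′ = E + 2E = 3E = 18.
Each original face survives and each original vertex becomes one new face: F′ = F + V = 8.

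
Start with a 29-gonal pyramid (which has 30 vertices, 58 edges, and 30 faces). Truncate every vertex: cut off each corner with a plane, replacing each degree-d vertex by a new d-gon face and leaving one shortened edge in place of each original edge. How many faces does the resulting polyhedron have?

60

Truncation replaces each original edge-end by a new vertex, so V′ = 2E = 116.
Each original edge survives, and each old vertex of degree d contributes d new edges; summing degrees gives Σd = 2E, so E′ = E + 2E = 3E = 174.
Each original face survives and each original vertex becomes one new face: F′ = F + V = 60.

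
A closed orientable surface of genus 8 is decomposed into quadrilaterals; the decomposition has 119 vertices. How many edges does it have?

266

χ = 2 − 2·8 = -14, and every face is a square so 4F = 2E.
V − E + F = -14 with E = 4F/2 gives 119 − (4/2 − 1)·F = -14, so F = 133 and E = 266.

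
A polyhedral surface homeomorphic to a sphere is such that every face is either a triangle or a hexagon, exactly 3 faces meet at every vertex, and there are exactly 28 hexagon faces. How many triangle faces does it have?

4

Let x be the number of triangles; then F = 28 + x.
Edge–face incidences: 2E = 6·28 + 3·x = 168 + 3x.
Every vertex has degree 3, so 3V = 2E.
Euler: V − E + F = 2 ⇒ (2E)/3 − E + (28 + x) = 2.
Multiply by 6: 2·(2E) − 3·(2E) + 6·(28 + x) = 12, i.e. 168 + 6x − (168 + 3x) = 12.
Collecting terms: 3x = 12, so x = 4.
Then 2E = 168 + 3·4 = 180, so E = 90, V = 2E/3 = 60, F = 28 + 4 = 32.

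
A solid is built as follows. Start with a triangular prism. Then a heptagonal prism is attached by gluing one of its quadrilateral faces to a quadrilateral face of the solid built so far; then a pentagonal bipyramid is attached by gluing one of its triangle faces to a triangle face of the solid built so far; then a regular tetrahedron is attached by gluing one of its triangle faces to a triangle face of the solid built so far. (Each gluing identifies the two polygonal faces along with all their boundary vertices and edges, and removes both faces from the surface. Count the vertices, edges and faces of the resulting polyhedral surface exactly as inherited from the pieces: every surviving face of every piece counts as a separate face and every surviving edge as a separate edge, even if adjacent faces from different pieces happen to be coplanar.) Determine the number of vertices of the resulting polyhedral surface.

A triangular prism: V=6, E=9, F=5.
Attach a heptagonal prism (V=14, E=21, F=9) along a 4-gon: merge 4 vertices and 4 edges, delete both glued faces → V=16, E=26, F=12.
Attach a pentagonal bipyramid (V=7, E=15, F=10) along a 3-gon: merge 3 vertices and 3 edges, delete both glued faces → V=20, E=38, F=20.
Attach a regular tetrahedron (V=4, E=6, F=4) along a 3-gon: merge 3 vertices and 3 edges, delete both glued faces → V=21, E=41, F=22.
Check: V − E + F = 21 − 41 + 22 = 2.

21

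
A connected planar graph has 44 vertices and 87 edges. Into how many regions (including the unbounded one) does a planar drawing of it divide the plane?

45

Euler's formula for a connected plane graph: V − E + F = 2, so F = 2 − 44 + 87 = 45.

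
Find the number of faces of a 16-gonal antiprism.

34

An antiprism on an n-gon has two n-gon caps and 2n triangles: V = 2·16 = 32, E = 4·16 = 64, F = 2·16 + 2 = 34.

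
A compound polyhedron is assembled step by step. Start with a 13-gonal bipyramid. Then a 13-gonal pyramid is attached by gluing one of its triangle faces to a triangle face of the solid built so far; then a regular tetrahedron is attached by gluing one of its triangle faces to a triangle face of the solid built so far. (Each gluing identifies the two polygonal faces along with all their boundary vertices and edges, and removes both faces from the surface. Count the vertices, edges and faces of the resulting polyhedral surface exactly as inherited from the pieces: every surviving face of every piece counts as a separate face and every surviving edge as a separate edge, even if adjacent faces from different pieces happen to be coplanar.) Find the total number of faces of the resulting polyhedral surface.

40

A 13-gonal bipyramid: V=15, E=39, F=26.
Attach a 13-gonal pyramid (V=14, E=26, F=14) along a 3-gon: merge 3 vertices and 3 edges, delete both glued faces → V=26, E=62, F=38.
Attach a regular tetrahedron (V=4, E=6, F=4) along a 3-gon: merge 3 vertices and 3 edges, delete both glued faces → V=27, E=65, F=40.
Check: V − E + F = 27 − 65 + 40 = 2.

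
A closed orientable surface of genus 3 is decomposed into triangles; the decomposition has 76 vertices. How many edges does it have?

240

χ = 2 − 2·3 = -4, and every face is a triangle so 3F = 2E.
V − E + F = -4 with E = 3F/2 gives 76 − (3/2 − 1)·F = -4, so F = 160 and E = 240.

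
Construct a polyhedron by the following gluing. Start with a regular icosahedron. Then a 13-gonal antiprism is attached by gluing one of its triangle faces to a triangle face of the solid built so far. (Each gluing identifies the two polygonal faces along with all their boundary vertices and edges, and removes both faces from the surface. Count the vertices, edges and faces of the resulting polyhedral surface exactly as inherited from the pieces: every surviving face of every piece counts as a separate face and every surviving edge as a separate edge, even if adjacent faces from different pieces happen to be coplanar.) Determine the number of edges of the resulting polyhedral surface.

79

A regular icosahedron: V=12, E=30, F=20.
Attach a 13-gonal antiprism (V=26, E=52, F=28) along a 3-gon: merge 3 vertices and 3 edges, delete both glued faces → V=35, E=79, F=46.
Check: V − E + F = 35 − 79 + 46 = 2.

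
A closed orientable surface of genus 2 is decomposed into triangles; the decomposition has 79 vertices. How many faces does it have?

162

χ = 2 − 2·2 = -2, and every face is a triangle so 3F = 2E.
V − E + F = -2 with E = 3F/2 gives 79 − (3/2 − 1)·F = -2, so F = 162 and E = 243.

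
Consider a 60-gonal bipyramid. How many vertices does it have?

62

A bipyramid over an n-gon has 2n triangular faces and n + 2 vertices: V = 60 + 2 = 62, E = 3·60 = 180, F = 2·60 = 120.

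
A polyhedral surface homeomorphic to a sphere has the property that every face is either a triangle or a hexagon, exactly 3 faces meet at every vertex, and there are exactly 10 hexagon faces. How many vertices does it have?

Let x be the number of triangles; then F = 10 + x.
Edge–face incidences: 2E = 6·10 + 3·x = 60 + 3x.
Every vertex has degree 3, so 3V = 2E.
Euler: V − E + F = 2 ⇒ (2E)/3 − E + (10 + x) = 2.
Multiply by 6: 2·(2E) − 3·(2E) + 6·(10 + x) = 12, i.e. 60 + 6x − (60 + 3x) = 12.
Collecting terms: 3x = 12, so x = 4.
Then 2E = 60 + 3·4 = 72, so E = 36, V = 2E/3 = 24, F = 10 + 4 = 14.

24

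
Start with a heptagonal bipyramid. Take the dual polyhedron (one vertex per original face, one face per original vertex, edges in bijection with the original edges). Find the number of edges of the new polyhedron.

21

The base solid has V = 9, E = 21, F = 14.
The dual swaps V and F and preserves E: V′ = F = 14, E′ = E = 21, F′ = V = 9.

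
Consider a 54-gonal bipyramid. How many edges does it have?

A bipyramid over an n-gon has 2n triangular faces and n + 2 vertices: V = 54 + 2 = 56, E = 3·54 = 162, F = 2·54 = 108.

162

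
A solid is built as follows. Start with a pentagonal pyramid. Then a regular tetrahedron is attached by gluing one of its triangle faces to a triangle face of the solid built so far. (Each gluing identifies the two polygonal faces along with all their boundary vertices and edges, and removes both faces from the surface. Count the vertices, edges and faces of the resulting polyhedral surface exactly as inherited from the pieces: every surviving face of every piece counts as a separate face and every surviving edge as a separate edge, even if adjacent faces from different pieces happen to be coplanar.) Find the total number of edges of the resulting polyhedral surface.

A pentagonal pyramid: V=6, E=10, F=6.
Attach a regular tetrahedron (V=4, E=6, F=4) along a 3-gon: merge 3 vertices and 3 edges, delete both glued faces → V=7, E=13, F=8.
Check: V − E + F = 7 − 13 + 8 = 2.

13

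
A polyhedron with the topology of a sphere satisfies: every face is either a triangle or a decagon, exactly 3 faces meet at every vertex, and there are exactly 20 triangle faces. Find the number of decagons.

12

Let x be the number of decagons; then F = 20 + x.
Edge–face incidences: 2E = 3·20 + 10·x = 60 + 10x.
Every vertex has degree 3, so 3V = 2E.
Euler: V − E + F = 2 ⇒ (2E)/3 − E + (20 + x) = 2.
Multiply by 6: 2·(2E) − 3·(2E) + 6·(20 + x) = 12, i.e. 120 + 6x − (60 + 10x) = 12.
Collecting terms: −4x + 60 = 12, so −4x = −48, so x = 12.
Then 2E = 60 + 10·12 = 180, so E = 90, V = 2E/3 = 60, F = 20 + 12 = 32.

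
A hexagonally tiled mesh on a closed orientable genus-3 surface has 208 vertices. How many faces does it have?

106

χ = 2 − 2·3 = -4, and every face is a hexagon so 6F = 2E.
V − E + F = -4 with E = 6F/2 gives 208 − (6/2 − 1)·F = -4, so F = 106 and E = 318.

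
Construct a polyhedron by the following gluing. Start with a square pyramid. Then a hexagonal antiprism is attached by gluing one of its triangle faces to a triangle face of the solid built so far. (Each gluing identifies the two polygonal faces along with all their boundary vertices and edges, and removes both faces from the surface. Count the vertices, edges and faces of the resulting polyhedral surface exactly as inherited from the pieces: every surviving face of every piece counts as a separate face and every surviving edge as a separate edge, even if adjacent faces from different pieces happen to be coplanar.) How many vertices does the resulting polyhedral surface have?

14

A square pyramid: V=5, E=8, F=5.
Attach a hexagonal antiprism (V=12, E=24, F=14) along a 3-gon: merge 3 vertices and 3 edges, delete both glued faces → V=14, E=29, F=17.
Check: V − E + F = 14 − 29 + 17 = 2.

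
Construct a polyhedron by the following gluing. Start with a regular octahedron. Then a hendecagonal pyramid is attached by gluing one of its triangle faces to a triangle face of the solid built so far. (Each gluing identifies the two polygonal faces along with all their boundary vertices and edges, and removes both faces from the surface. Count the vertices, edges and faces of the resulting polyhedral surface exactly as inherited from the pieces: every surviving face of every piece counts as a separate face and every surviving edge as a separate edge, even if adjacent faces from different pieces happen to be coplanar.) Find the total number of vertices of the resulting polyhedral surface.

A regular octahedron: V=6, E=12, F=8.
Attach a hendecagonal pyramid (V=12, E=22, F=12) along a 3-gon: merge 3 vertices and 3 edges, delete both glued faces → V=15, E=31, F=18.
Check: V − E + F = 15 − 31 + 18 = 2.

15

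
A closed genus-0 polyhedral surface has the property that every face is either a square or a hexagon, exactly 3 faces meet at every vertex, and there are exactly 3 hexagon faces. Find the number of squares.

Let x be the number of squares; then F = 3 + x.
Edge–face incidences: 2E = 6·3 + 4·x = 18 + 4x.
Every vertex has degree 3, so 3V = 2E.
Euler: V − E + F = 2 ⇒ (2E)/3 − E + (3 + x) = 2.
Multiply by 6: 2·(2E) − 3·(2E) + 6·(3 + x) = 12, i.e. 18 + 6x − (18 + 4x) = 12.
Collecting terms: 2x = 12, so x = 6.
Then 2E = 18 + 4·6 = 42, so E = 21, V = 2E/3 = 14, F = 3 + 6 = 9.

6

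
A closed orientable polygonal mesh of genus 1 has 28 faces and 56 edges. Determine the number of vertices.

For a closed orientable surface of genus 1, χ = 2 − 2·1 = 0.
V = 0 + E − F = 0 + 56 − 28 = 28.

28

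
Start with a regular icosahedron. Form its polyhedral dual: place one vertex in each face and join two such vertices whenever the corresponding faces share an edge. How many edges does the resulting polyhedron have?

30

The base solid has V = 12, E = 30, F = 20.
The dual swaps V and F and preserves E: V′ = F = 20, E′ = E = 30, F′ = V = 12.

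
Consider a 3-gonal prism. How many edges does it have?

9

A prism on an n-gon has two n-gon bases and n rectangular sides: V = 2·3 = 6, E = 3·3 = 9, F = 3 + 2 = 5.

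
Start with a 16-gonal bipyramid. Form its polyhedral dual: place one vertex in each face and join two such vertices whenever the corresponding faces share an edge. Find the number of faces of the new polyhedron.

The base solid has V = 18, E = 48, F = 32.
The dual swaps V and F and preserves E: V′ = F = 32, E′ = E = 48, F′ = V = 18.

18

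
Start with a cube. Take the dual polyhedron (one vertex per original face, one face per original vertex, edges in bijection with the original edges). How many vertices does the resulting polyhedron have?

6

The base solid has V = 8, E = 12, F = 6.
The dual swaps V and F and preserves E: V′ = F = 6, E′ = E = 12, F′ = V = 8.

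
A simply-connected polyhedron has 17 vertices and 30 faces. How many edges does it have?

45

Here V − E + F = 2.
E = V + F − (2) = 17 + 30 − (2) = 45.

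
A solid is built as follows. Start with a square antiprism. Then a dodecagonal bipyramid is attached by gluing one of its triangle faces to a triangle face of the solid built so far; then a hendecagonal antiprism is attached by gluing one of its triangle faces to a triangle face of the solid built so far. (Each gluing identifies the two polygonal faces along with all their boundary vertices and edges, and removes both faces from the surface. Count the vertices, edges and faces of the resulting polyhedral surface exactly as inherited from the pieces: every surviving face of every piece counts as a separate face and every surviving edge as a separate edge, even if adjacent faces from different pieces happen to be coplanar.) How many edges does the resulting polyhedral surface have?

90

A square antiprism: V=8, E=16, F=10.
Attach a dodecagonal bipyramid (V=14, E=36, F=24) along a 3-gon: merge 3 vertices and 3 edges, delete both glued faces → V=19, E=49, F=32.
Attach a hendecagonal antiprism (V=22, E=44, F=24) along a 3-gon: merge 3 vertices and 3 edges, delete both glued faces → V=38, E=90, F=54.
Check: V − E + F = 38 − 90 + 54 = 2.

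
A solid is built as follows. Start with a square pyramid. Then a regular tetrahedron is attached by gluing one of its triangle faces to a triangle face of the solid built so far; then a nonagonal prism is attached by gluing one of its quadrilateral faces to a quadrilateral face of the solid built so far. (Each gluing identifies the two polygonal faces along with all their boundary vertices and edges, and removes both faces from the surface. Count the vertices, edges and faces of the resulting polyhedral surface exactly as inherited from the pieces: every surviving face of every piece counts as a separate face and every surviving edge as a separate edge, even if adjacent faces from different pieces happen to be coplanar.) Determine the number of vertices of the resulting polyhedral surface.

A square pyramid: V=5, E=8, F=5.
Attach a regular tetrahedron (V=4, E=6, F=4) along a 3-gon: merge 3 vertices and 3 edges, delete both glued faces → V=6, E=11, F=7.
Attach a nonagonal prism (V=18, E=27, F=11) along a 4-gon: merge 4 vertices and 4 edges, delete both glued faces → V=20, E=34, F=16.
Check: V − E + F = 20 − 34 + 16 = 2.

20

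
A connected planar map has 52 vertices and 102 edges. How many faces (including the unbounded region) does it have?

Euler's formula for a connected plane graph: V − E + F = 2, so F = 2 − 52 + 102 = 52.

52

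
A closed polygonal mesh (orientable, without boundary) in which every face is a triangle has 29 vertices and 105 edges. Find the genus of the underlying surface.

Every face is a triangle and each edge borders two faces, so 3F = 2·105, giving F = 70.
χ = V − E + F = 29 − 105 + 70 = -6.
For a closed orientable surface χ = 2 − 2g, so g = (2 − (-6))/2 = 4.

4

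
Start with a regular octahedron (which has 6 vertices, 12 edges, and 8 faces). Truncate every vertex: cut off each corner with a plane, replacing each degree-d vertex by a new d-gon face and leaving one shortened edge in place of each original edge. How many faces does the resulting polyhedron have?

Truncation replaces each original edge-end by a new vertex, so V′ = 2E = 24.
Each original edge survives, and each old vertex of degree d contributes d new edges; summing degrees gives Σd = 2E, so E′ = E + 2E = 3E = 36.
Each original face survives and each original vertex becomes one new face: F′ = F + V = 14.

14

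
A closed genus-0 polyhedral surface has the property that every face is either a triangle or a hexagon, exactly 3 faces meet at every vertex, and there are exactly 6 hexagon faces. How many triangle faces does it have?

Let x be the number of triangles; then F = 6 + x.
Edge–face incidences: 2E = 6·6 + 3·x = 36 + 3x.
Every vertex has degree 3, so 3V = 2E.
Euler: V − E + F = 2 ⇒ (2E)/3 − E + (6 + x) = 2.
Multiply by 6: 2·(2E) − 3·(2E) + 6·(6 + x) = 12, i.e. 36 + 6x − (36 + 3x) = 12.
Collecting terms: 3x = 12, so x = 4.
Then 2E = 36 + 3·4 = 48, so E = 24, V = 2E/3 = 16, F = 6 + 4 = 10.

4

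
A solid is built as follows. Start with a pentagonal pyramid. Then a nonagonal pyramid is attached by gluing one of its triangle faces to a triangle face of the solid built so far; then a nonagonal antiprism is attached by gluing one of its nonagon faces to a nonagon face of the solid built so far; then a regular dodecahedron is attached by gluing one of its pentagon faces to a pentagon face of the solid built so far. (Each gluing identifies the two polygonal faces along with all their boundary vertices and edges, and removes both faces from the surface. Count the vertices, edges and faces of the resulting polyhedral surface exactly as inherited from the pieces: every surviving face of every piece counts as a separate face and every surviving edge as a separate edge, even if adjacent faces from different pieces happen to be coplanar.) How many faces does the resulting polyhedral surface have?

A pentagonal pyramid: V=6, E=10, F=6.
Attach a nonagonal pyramid (V=10, E=18, F=10) along a 3-gon: merge 3 vertices and 3 edges, delete both glued faces → V=13, E=25, F=14.
Attach a nonagonal antiprism (V=18, E=36, F=20) along a 9-gon: merge 9 vertices and 9 edges, delete both glued faces → V=22, E=52, F=32.
Attach a regular dodecahedron (V=20, E=30, F=12) along a 5-gon: merge 5 vertices and 5 edges, delete both glued faces → V=37, E=77, F=42.
Check: V − E + F = 37 − 77 + 42 = 2.

42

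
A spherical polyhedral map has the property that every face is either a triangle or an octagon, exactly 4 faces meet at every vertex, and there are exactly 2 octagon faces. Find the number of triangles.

Let x be the number of triangles; then F = 2 + x.
Edge–face incidences: 2E = 8·2 + 3·x = 16 + 3x.
Every vertex has degree 4, so 4V = 2E.
Euler: V − E + F = 2 ⇒ (2E)/4 − E + (2 + x) = 2.
Multiply by 8: 2·(2E) − 4·(2E) + 8·(2 + x) = 16, i.e. 16 + 8x − 2·(16 + 3x) = 16.
Collecting terms: 2x − 16 = 16, so 2x = 32, so x = 16.
Then 2E = 16 + 3·16 = 64, so E = 32, V = 2E/4 = 16, F = 2 + 16 = 18.

16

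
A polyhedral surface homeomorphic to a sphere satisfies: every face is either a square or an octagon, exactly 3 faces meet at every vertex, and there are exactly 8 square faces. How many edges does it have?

24

Let x be the number of octagons; then F = 8 + x.
Edge–face incidences: 2E = 4·8 + 8·x = 32 + 8x.
Every vertex has degree 3, so 3V = 2E.
Euler: V − E + F = 2 ⇒ (2E)/3 − E + (8 + x) = 2.
Multiply by 6: 2·(2E) − 3·(2E) + 6·(8 + x) = 12, i.e. 48 + 6x − (32 + 8x) = 12.
Collecting terms: −2x + 16 = 12, so −2x = −4, so x = 2.
Then 2E = 32 + 8·2 = 48, so E = 24, V = 2E/3 = 16, F = 8 + 2 = 10.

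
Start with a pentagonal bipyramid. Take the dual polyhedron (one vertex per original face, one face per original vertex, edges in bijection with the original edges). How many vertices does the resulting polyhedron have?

10

The base solid has V = 7, E = 15, F = 10.
The dual swaps V and F and preserves E: V′ = F = 10, E′ = E = 15, F′ = V = 7.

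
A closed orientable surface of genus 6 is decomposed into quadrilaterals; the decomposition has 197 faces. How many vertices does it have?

χ = 2 − 2·6 = -10, and every face is a square so 4F = 2E.
E = 4·197/2 = 394. Then V = -10 + E − F = -10 + 394 − 197 = 187.

187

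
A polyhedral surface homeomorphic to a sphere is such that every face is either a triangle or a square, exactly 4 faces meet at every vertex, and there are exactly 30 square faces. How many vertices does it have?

Let x be the number of triangles; then F = 30 + x.
Edge–face incidences: 2E = 4·30 + 3·x = 120 + 3x.
Every vertex has degree 4, so 4V = 2E.
Euler: V − E + F = 2 ⇒ (2E)/4 − E + (30 + x) = 2.
Multiply by 8: 2·(2E) − 4·(2E) + 8·(30 + x) = 16, i.e. 240 + 8x − 2·(120 + 3x) = 16.
Collecting terms: 2x = 16, so x = 8.
Then 2E = 120 + 3·8 = 144, so E = 72, V = 2E/4 = 36, F = 30 + 8 = 38.

36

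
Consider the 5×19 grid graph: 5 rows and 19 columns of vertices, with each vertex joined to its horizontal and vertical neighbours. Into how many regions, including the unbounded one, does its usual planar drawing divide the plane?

The grid has V = 5·19 = 95 vertices and E = 5·18 + 19·4 = 166 edges.
F = 2 − V + E = 2 − 95 + 166 = 73.

73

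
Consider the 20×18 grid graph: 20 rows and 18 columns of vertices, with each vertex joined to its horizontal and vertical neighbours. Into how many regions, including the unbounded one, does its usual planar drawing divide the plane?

324

The grid has V = 20·18 = 360 vertices and E = 20·17 + 18·19 = 682 edges.
F = 2 − V + E = 2 − 360 + 682 = 324.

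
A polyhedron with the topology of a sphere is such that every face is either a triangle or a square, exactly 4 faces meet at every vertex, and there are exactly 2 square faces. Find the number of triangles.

Let x be the number of triangles; then F = 2 + x.
Edge–face incidences: 2E = 4·2 + 3·x = 8 + 3x.
Every vertex has degree 4, so 4V = 2E.
Euler: V − E + F = 2 ⇒ (2E)/4 − E + (2 + x) = 2.
Multiply by 8: 2·(2E) − 4·(2E) + 8·(2 + x) = 16, i.e. 16 + 8x − 2·(8 + 3x) = 16.
Collecting terms: 2x = 16, so x = 8.
Then 2E = 8 + 3·8 = 32, so E = 16, V = 2E/4 = 8, F = 2 + 8 = 10.

8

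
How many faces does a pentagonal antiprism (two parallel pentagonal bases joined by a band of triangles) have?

12

An antiprism on an n-gon has two n-gon caps and 2n triangles: V = 2·5 = 10, E = 4·5 = 20, F = 2·5 + 2 = 12.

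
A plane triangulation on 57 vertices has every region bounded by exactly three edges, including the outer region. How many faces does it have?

110

In a plane triangulation 3F = 2E and V − E + F = 2, so F = 2V − 4 = 2·57 − 4 = 110.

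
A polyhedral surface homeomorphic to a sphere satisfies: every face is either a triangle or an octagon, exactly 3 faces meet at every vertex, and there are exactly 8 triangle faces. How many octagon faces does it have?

6

Let x be the number of octagons; then F = 8 + x.
Edge–face incidences: 2E = 3·8 + 8·x = 24 + 8x.
Every vertex has degree 3, so 3V = 2E.
Euler: V − E + F = 2 ⇒ (2E)/3 − E + (8 + x) = 2.
Multiply by 6: 2·(2E) − 3·(2E) + 6·(8 + x) = 12, i.e. 48 + 6x − (24 + 8x) = 12.
Collecting terms: −2x + 24 = 12, so −2x = −12, so x = 6.
Then 2E = 24 + 8·6 = 72, so E = 36, V = 2E/3 = 24, F = 8 + 6 = 14.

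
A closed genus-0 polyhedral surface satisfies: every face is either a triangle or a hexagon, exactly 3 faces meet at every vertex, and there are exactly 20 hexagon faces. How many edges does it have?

66

Let x be the number of triangles; then F = 20 + x.
Edge–face incidences: 2E = 6·20 + 3·x = 120 + 3x.
Every vertex has degree 3, so 3V = 2E.
Euler: V − E + F = 2 ⇒ (2E)/3 − E + (20 + x) = 2.
Multiply by 6: 2·(2E) − 3·(2E) + 6·(20 + x) = 12, i.e. 120 + 6x − (120 + 3x) = 12.
Collecting terms: 3x = 12, so x = 4.
Then 2E = 120 + 3·4 = 132, so E = 66, V = 2E/3 = 44, F = 20 + 4 = 24.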